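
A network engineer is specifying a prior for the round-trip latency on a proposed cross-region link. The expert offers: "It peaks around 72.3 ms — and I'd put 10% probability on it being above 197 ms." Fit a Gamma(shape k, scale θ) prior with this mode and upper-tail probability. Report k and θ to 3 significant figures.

Gamma(k,θ) with k>1 has mode (k−1)θ, so θ = 72.3/(k−1).
Need P(X < 197) = 0.9 with θ tied to k this way. Start at k = 2, θ = 72.3: P(X<197) ≈ 0.756.
Too low — raise k to concentrate. Iterating converges to k ≈ 2.9.
Then θ = 72.3/(2.9−1) ≈ 38.

k ≈ 2.9, θ ≈ 38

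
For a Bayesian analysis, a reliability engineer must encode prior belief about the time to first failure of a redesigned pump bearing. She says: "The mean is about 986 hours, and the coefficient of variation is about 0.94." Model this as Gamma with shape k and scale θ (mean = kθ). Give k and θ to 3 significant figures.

k ≈ 1.13, θ ≈ 871

For Gamma(k, scale θ): mean = kθ, variance = kθ², so CV = 1/√k.
CV = 0.94, hence k = 1/CV² = 1.13.
Then θ = mean/k = 986/1.13 = 871.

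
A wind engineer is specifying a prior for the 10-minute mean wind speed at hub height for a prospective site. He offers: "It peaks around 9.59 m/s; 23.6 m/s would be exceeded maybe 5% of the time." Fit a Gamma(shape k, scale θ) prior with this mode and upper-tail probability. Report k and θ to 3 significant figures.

Gamma(k,θ) with k>1 has mode (k−1)θ, so θ = 9.59/(k−1).
Need P(X < 23.6) = 0.95 with θ tied to k this way. Start at k = 2, θ = 9.59: P(X<23.6) ≈ 0.705.
Too low — raise k to concentrate. Iterating converges to k ≈ 4.35.
Then θ = 9.59/(4.35−1) ≈ 2.86.

k ≈ 4.35, θ ≈ 2.86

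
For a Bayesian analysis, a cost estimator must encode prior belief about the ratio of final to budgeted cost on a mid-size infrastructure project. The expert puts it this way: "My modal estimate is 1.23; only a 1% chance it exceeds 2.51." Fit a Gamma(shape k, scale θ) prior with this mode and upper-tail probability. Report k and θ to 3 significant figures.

Gamma(k,θ) with k>1 has mode (k−1)θ, so θ = 1.23/(k−1).
Need P(X < 2.51) = 0.99 with θ tied to k this way. Start at k = 2, θ = 1.23: P(X<2.51) ≈ 0.605.
Too low — raise k to concentrate. Iterating converges to k ≈ 10.6.
Then θ = 1.23/(10.6−1) ≈ 0.128.

k ≈ 10.6, θ ≈ 0.128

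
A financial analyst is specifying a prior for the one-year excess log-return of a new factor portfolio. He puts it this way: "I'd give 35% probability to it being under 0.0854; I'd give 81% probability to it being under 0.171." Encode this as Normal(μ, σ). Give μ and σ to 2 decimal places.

For Normal(μ,σ), the p-quantile is μ + z_p·σ. Here z_{0.35} = -0.3853, z_{0.81} = 0.8779.
So 0.0854 = μ − 0.3853σ and 0.171 = μ + 0.8779σ.
Subtracting: σ = (0.171 − 0.0854)/(0.8779 − (-0.3853)) = 0.07.
Then μ = 0.0854 − (-0.3853)·0.07 = 0.11.

μ = 0.11, σ = 0.07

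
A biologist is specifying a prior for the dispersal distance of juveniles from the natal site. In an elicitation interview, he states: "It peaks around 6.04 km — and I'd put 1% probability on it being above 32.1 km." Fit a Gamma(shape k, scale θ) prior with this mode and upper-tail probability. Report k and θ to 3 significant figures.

Gamma(k,θ) with k>1 has mode (k−1)θ, so θ = 6.04/(k−1).
Need P(X < 32.1) = 0.99 with θ tied to k this way. Start at k = 2, θ = 6.04: P(X<32.1) ≈ 0.969.
Too low — raise k to concentrate. Iterating converges to k ≈ 2.38.
Then θ = 6.04/(2.38−1) ≈ 4.38.

k ≈ 2.38, θ ≈ 4.38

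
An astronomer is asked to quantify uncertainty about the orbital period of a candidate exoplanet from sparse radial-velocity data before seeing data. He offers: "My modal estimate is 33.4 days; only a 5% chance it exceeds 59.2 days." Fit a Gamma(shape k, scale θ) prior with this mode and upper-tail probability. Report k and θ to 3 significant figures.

Gamma(k,θ) with k>1 has mode (k−1)θ, so θ = 33.4/(k−1).
Need P(X < 59.2) = 0.95 with θ tied to k this way. Start at k = 2, θ = 33.4: P(X<59.2) ≈ 0.529.
Too low — raise k to concentrate. Iterating converges to k ≈ 9.51.
Then θ = 33.4/(9.51−1) ≈ 3.92.

k ≈ 9.51, θ ≈ 3.92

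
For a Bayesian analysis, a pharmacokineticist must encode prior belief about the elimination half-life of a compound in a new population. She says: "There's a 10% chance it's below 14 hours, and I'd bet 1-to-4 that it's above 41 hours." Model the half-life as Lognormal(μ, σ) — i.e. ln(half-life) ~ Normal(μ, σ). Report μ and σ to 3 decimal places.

If T ~ Lognormal(μ,σ) then ln T ~ Normal(μ,σ), so the p-quantile of ln T is μ + z_p·σ.
ln(14) = 2.639 and ln(41) = 3.714; z_{0.1} = -1.282, z_{0.8} = 0.8416.
σ = (3.714 − 2.639)/(0.8416 − (-1.282)) = 0.506.
μ = 2.639 − (-1.282)·0.506 = 3.288.

μ ≈ 3.288, σ ≈ 0.506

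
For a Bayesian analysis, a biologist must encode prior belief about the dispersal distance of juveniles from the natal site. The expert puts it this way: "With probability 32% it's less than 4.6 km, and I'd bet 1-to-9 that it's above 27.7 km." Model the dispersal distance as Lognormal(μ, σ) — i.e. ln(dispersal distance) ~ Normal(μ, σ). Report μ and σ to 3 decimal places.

μ ≈ 2.006, σ ≈ 1.026

If T ~ Lognormal(μ,σ) then ln T ~ Normal(μ,σ), so the p-quantile of ln T is μ + z_p·σ.
ln(4.6) = 1.526 and ln(27.7) = 3.321; z_{0.32} = -0.4677, z_{0.9} = 1.282.
σ = (3.321 − 1.526)/(1.282 − (-0.4677)) = 1.026.
μ = 1.526 − (-0.4677)·1.026 = 2.006.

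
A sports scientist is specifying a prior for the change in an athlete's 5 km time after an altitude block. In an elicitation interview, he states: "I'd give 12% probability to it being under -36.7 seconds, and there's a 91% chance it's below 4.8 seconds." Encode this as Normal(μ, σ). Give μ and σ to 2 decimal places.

The p-quantile of Normal(μ,σ) is μ + z_p·σ, with z_{0.12} = -1.175 and z_{0.91} = 1.341.
Eliminate σ: μ = (z₂·x₁ − z₁·x₂)/(z₂ − z₁) = (1.341·-36.7 − (-1.175)·4.8)/2.516 = -17.32.
Then σ = (x₂ − x₁)/(z₂ − z₁) = (4.8 − -36.7)/2.516 = 16.50.

μ = -17.32, σ = 16.50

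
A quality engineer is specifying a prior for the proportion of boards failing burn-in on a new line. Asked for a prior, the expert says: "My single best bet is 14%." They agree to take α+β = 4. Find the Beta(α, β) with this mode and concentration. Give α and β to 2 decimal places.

α = 1.28, β = 2.72

For α,β > 1 the Beta mode is (α−1)/(α+β−2). With α+β = 4, the mode is (α−1)/2.
Set (α−1)/2 = 0.14 → α = 1 + 0.14·2 = 1.28.
β = 4 − α = 2.72.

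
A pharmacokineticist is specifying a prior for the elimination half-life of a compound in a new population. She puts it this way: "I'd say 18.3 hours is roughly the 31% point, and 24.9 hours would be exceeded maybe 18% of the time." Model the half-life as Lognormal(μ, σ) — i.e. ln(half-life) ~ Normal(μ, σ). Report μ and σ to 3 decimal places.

If T ~ Lognormal(μ,σ) then ln T ~ Normal(μ,σ), so the p-quantile of ln T is μ + z_p·σ.
ln(18.3) = 2.907 and ln(24.9) = 3.215; z_{0.31} = -0.4959, z_{0.82} = 0.9154.
σ = (3.215 − 2.907)/(0.9154 − (-0.4959)) = 0.218.
μ = 2.907 − (-0.4959)·0.218 = 3.015.

μ ≈ 3.015, σ ≈ 0.218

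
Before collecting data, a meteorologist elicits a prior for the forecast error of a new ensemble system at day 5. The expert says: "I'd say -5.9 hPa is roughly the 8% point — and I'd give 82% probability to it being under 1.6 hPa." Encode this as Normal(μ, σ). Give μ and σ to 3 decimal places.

μ = -1.359, σ = 3.232

For Normal(μ,σ), the p-quantile is μ + z_p·σ. Here z_{0.08} = -1.405, z_{0.82} = 0.9154.
So -5.9 = μ − 1.405σ and 1.6 = μ + 0.9154σ.
Subtracting: σ = (1.6 − -5.9)/(0.9154 − (-1.405)) = 3.232.
Then μ = -5.9 − (-1.405)·3.232 = -1.359.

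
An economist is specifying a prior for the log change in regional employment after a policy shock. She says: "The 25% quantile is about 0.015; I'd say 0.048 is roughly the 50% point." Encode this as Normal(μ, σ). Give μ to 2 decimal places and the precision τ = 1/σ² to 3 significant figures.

μ = 0.05, τ = 418

The p-quantile of Normal(μ,σ) is μ + z_p·σ, with z_{0.25} = -0.6745 and z_{0.5} = 0.
Eliminate σ: μ = (z₂·x₁ − z₁·x₂)/(z₂ − z₁) = (0·0.015 − (-0.6745)·0.048)/0.6745 = 0.05.
Then σ = (x₂ − x₁)/(z₂ − z₁) = (0.048 − 0.015)/0.6745 = 0.05.
Precision τ = 1/σ² = 1/0.04893² = 418.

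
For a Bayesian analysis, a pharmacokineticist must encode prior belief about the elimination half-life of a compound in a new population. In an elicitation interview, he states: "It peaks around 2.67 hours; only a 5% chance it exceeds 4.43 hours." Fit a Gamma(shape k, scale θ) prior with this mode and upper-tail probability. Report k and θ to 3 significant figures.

k ≈ 11.9, θ ≈ 0.245

Gamma(k,θ) with k>1 has mode (k−1)θ, so θ = 2.67/(k−1).
Need P(X < 4.43) = 0.95 with θ tied to k this way. Start at k = 2, θ = 2.67: P(X<4.43) ≈ 0.494.
Too low — raise k to concentrate. Iterating converges to k ≈ 11.9.
Then θ = 2.67/(11.9−1) ≈ 0.245.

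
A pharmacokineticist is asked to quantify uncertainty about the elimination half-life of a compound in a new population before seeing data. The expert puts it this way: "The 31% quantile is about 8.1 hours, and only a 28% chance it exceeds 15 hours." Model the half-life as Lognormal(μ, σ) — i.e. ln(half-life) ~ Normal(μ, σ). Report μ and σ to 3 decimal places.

μ ≈ 2.375, σ ≈ 0.571

If T ~ Lognormal(μ,σ) then ln T ~ Normal(μ,σ), so the p-quantile of ln T is μ + z_p·σ.
ln(8.1) = 2.092 and ln(15) = 2.708; z_{0.31} = -0.4959, z_{0.72} = 0.5828.
σ = (2.708 − 2.092)/(0.5828 − (-0.4959)) = 0.571.
μ = 2.092 − (-0.4959)·0.571 = 2.375.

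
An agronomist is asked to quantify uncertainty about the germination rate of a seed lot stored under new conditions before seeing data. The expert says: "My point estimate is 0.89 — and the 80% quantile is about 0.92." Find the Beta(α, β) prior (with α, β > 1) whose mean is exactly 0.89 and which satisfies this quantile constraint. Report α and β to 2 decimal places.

α ≈ 71.14, β ≈ 8.79

With mean 0.89 fixed, write α = 0.89s, β = 0.11s where s = α+β.
Need P(θ < 0.92) = 0.8 under Beta(0.89s, 0.11s). Normal approximation: (q−m)/√(m(1−m)/s) ≈ z_{0.8} = 0.842, so s ≈ 0.89·0.11·(0.842)²/(0.92−0.89)² = 77.1.
At s = 77.1: P(θ<0.92) ≈ 0.795. Adjusting to match 0.8 gives s ≈ 79.93.
So α = 0.89·79.93 ≈ 71.14, β = 0.11·79.93 ≈ 8.79.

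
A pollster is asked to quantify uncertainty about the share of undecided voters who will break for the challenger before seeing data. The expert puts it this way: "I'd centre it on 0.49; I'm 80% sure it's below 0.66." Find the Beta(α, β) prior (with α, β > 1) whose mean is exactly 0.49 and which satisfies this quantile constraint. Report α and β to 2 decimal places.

With mean 0.49 fixed, write α = 0.49s, β = 0.51s where s = α+β.
Need P(θ < 0.66) = 0.8 under Beta(0.49s, 0.51s). Normal approximation: (q−m)/√(m(1−m)/s) ≈ z_{0.8} = 0.842, so s ≈ 0.49·0.51·(0.842)²/(0.66−0.49)² = 6.1.
At s = 6.1: P(θ<0.66) ≈ 0.798. Adjusting to match 0.8 gives s ≈ 6.22.
So α = 0.49·6.22 ≈ 3.05, β = 0.51·6.22 ≈ 3.17.

α ≈ 3.05, β ≈ 3.17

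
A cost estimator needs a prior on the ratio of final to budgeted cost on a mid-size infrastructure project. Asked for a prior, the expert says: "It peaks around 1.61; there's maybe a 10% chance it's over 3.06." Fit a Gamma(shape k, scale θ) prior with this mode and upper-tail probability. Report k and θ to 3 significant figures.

k ≈ 5.64, θ ≈ 0.347

Gamma(k,θ) with k>1 has mode (k−1)θ, so θ = 1.61/(k−1).
Need P(X < 3.06) = 0.9 with θ tied to k this way. Start at k = 2, θ = 1.61: P(X<3.06) ≈ 0.566.
Too low — raise k to concentrate. Iterating converges to k ≈ 5.64.
Then θ = 1.61/(5.64−1) ≈ 0.347.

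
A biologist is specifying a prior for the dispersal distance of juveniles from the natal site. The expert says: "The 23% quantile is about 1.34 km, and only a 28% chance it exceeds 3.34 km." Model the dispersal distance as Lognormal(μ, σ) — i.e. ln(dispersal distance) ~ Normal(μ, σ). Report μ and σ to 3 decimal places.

If T ~ Lognormal(μ,σ) then ln T ~ Normal(μ,σ), so the p-quantile of ln T is μ + z_p·σ.
ln(1.34) = 0.2927 and ln(3.34) = 1.206; z_{0.23} = -0.7388, z_{0.72} = 0.5828.
σ = (1.206 − 0.2927)/(0.5828 − (-0.7388)) = 0.691.
μ = 0.2927 − (-0.7388)·0.691 = 0.803.

μ ≈ 0.803, σ ≈ 0.691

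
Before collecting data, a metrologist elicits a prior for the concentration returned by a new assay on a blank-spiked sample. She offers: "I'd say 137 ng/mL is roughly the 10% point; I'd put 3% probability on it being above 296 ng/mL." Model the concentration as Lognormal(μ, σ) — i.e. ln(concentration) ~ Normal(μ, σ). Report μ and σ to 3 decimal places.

If T ~ Lognormal(μ,σ) then ln T ~ Normal(μ,σ), so the p-quantile of ln T is μ + z_p·σ.
ln(137) = 4.92 and ln(296) = 5.69; z_{0.1} = -1.282, z_{0.97} = 1.881.
σ = (5.69 − 4.92)/(1.881 − (-1.282)) = 0.244.
μ = 4.92 − (-1.282)·0.244 = 5.232.

μ ≈ 5.232, σ ≈ 0.244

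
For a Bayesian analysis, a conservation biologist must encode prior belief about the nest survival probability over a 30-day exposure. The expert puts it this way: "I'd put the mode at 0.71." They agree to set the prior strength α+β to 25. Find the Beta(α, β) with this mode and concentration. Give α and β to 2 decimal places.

α = 17.33, β = 7.67

For α,β > 1 the Beta mode is (α−1)/(α+β−2). With α+β = 25, the mode is (α−1)/23.
Set (α−1)/23 = 0.71 → α = 1 + 0.71·23 = 17.33.
β = 25 − α = 7.67.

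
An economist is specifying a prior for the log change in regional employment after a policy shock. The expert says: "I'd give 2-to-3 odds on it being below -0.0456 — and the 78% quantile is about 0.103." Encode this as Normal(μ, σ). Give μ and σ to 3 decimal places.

For Normal(μ,σ), the p-quantile is μ + z_p·σ. Here z_{0.4} = -0.2533, z_{0.78} = 0.7722.
So -0.0456 = μ − 0.2533σ and 0.103 = μ + 0.7722σ.
Subtracting: σ = (0.103 − -0.0456)/(0.7722 − (-0.2533)) = 0.145.
Then μ = -0.0456 − (-0.2533)·0.145 = -0.009.

μ = -0.009, σ = 0.145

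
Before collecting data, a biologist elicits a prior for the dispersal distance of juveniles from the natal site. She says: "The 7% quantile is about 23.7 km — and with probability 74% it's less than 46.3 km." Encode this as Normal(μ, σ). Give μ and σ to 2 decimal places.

For Normal(μ,σ), the p-quantile is μ + z_p·σ. Here z_{0.07} = -1.476, z_{0.74} = 0.6433.
So 23.7 = μ − 1.476σ and 46.3 = μ + 0.6433σ.
Subtracting: σ = (46.3 − 23.7)/(0.6433 − (-1.476)) = 10.66.
Then μ = 23.7 − (-1.476)·10.66 = 39.44.

μ = 39.44, σ = 10.66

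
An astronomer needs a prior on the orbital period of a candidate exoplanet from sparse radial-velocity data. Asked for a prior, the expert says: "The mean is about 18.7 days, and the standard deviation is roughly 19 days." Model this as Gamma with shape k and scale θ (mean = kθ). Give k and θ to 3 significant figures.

For Gamma(k, scale θ): mean = kθ, variance = kθ², so CV = 1/√k.
CV = SD/mean = 19/18.7 = 1.016, hence k = 1/CV² = 0.969.
Then θ = mean/k = 18.7/0.969 = 19.3.

k ≈ 0.969, θ ≈ 19.3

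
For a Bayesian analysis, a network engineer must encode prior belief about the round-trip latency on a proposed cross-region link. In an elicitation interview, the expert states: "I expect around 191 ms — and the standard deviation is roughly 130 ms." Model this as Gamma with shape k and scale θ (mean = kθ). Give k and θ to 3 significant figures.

k ≈ 2.16, θ ≈ 88.5

For Gamma(k, scale θ): mean = kθ, variance = kθ², so CV = 1/√k.
CV = SD/mean = 130/191 = 0.6806, hence k = 1/CV² = 2.16.
Then θ = mean/k = 191/2.16 = 88.5.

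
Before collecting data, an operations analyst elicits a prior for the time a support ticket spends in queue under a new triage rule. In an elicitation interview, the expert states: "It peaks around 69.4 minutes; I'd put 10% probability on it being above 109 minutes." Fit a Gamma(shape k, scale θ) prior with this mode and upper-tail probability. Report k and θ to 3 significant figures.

k ≈ 10.2, θ ≈ 7.55

Gamma(k,θ) with k>1 has mode (k−1)θ, so θ = 69.4/(k−1).
Need P(X < 109) = 0.9 with θ tied to k this way. Start at k = 2, θ = 69.4: P(X<109) ≈ 0.466.
Too low — raise k to concentrate. Iterating converges to k ≈ 10.2.
Then θ = 69.4/(10.2−1) ≈ 7.55.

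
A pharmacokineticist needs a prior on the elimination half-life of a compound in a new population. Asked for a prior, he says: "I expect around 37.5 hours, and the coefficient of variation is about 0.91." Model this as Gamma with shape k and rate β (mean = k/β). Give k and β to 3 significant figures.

k ≈ 1.21, β ≈ 0.0322

For Gamma(k, rate β): mean = k/β, variance = k/β², so CV = 1/√k.
CV = 0.91, hence k = 1/CV² = 1.21.
Then β = k/mean = 1.21/37.5 = 0.0322.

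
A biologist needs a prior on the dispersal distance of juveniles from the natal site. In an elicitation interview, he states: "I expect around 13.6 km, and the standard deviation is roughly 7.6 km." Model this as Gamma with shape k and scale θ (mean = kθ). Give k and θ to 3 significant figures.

For Gamma(k, scale θ): mean = kθ, variance = kθ², so CV = 1/√k.
CV = SD/mean = 7.6/13.6 = 0.5588, hence k = 1/CV² = 3.2.
Then θ = mean/k = 13.6/3.2 = 4.25.

k ≈ 3.2, θ ≈ 4.25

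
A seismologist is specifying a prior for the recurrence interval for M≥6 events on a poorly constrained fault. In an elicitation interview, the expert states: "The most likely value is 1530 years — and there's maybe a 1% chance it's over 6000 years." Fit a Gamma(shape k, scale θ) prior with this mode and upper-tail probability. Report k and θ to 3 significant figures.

Gamma(k,θ) with k>1 has mode (k−1)θ, so θ = 1530/(k−1).
Need P(X < 6000) = 0.99 with θ tied to k this way. Start at k = 2, θ = 1530: P(X<6000) ≈ 0.903.
Too low — raise k to concentrate. Iterating converges to k ≈ 3.25.
Then θ = 1530/(3.25−1) ≈ 680.

k ≈ 3.25, θ ≈ 680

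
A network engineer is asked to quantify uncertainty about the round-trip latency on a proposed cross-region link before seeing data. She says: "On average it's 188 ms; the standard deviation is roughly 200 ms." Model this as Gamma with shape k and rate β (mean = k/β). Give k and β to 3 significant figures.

For Gamma(k, rate β): mean = k/β, variance = k/β², so CV = 1/√k.
CV = SD/mean = 200/188 = 1.064, hence k = 1/CV² = 0.884.
Then β = k/mean = 0.884/188 = 0.0047.

k ≈ 0.884, β ≈ 0.0047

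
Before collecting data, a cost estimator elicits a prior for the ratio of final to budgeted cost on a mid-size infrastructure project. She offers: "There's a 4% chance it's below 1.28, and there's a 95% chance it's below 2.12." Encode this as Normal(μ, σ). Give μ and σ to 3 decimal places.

μ = 1.713, σ = 0.247

For Normal(μ,σ), the p-quantile is μ + z_p·σ. Here z_{0.04} = -1.751, z_{0.95} = 1.645.
So 1.28 = μ − 1.751σ and 2.12 = μ + 1.645σ.
Subtracting: σ = (2.12 − 1.28)/(1.645 − (-1.751)) = 0.247.
Then μ = 1.28 − (-1.751)·0.247 = 1.713.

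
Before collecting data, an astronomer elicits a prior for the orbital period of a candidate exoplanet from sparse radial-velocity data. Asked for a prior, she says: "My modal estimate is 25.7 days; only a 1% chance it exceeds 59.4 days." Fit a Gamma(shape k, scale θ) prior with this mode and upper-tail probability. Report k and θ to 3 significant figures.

k ≈ 7.8, θ ≈ 3.78

Gamma(k,θ) with k>1 has mode (k−1)θ, so θ = 25.7/(k−1).
Need P(X < 59.4) = 0.99 with θ tied to k this way. Start at k = 2, θ = 25.7: P(X<59.4) ≈ 0.672.
Too low — raise k to concentrate. Iterating converges to k ≈ 7.8.
Then θ = 25.7/(7.8−1) ≈ 3.78.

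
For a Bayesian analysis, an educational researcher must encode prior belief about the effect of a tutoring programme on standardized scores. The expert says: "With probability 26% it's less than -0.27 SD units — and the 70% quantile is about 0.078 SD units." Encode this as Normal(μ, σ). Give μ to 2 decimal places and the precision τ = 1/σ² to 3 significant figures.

μ = -0.08, τ = 11.3

For Normal(μ,σ), the p-quantile is μ + z_p·σ. Here z_{0.26} = -0.6433, z_{0.7} = 0.5244.
So -0.27 = μ − 0.6433σ and 0.078 = μ + 0.5244σ.
Subtracting: σ = (0.078 − -0.27)/(0.5244 − (-0.6433)) = 0.30.
Then μ = -0.27 − (-0.6433)·0.30 = -0.08.
Precision τ = 1/σ² = 1/0.298² = 11.3.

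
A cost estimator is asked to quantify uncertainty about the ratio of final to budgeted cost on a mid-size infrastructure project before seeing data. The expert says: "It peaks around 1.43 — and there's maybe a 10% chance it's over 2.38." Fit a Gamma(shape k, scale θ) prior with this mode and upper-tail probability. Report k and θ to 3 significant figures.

Gamma(k,θ) with k>1 has mode (k−1)θ, so θ = 1.43/(k−1).
Need P(X < 2.38) = 0.9 with θ tied to k this way. Start at k = 2, θ = 1.43: P(X<2.38) ≈ 0.496.
Too low — raise k to concentrate. Iterating converges to k ≈ 8.28.
Then θ = 1.43/(8.28−1) ≈ 0.197.

k ≈ 8.28, θ ≈ 0.197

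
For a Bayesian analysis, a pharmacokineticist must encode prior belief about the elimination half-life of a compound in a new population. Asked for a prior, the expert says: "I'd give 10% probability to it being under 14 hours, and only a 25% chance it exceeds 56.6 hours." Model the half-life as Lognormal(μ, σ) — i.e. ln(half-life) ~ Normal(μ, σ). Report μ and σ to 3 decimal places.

If T ~ Lognormal(μ,σ) then ln T ~ Normal(μ,σ), so the p-quantile of ln T is μ + z_p·σ.
ln(14) = 2.639 and ln(56.6) = 4.036; z_{0.1} = -1.282, z_{0.75} = 0.6745.
σ = (4.036 − 2.639)/(0.6745 − (-1.282)) = 0.714.
μ = 2.639 − (-1.282)·0.714 = 3.554.

μ ≈ 3.554, σ ≈ 0.714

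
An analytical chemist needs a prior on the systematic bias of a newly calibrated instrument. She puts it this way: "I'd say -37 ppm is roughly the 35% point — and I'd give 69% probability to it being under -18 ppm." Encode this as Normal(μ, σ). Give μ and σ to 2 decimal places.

μ = -28.69, σ = 21.56

The p-quantile of Normal(μ,σ) is μ + z_p·σ, with z_{0.35} = -0.3853 and z_{0.69} = 0.4959.
Eliminate σ: μ = (z₂·x₁ − z₁·x₂)/(z₂ − z₁) = (0.4959·-37 − (-0.3853)·-18)/0.8812 = -28.69.
Then σ = (x₂ − x₁)/(z₂ − z₁) = (-18 − -37)/0.8812 = 21.56.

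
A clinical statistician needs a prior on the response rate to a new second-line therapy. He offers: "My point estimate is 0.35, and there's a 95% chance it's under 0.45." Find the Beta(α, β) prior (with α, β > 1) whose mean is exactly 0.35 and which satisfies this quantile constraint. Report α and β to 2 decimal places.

With mean 0.35 fixed, write α = 0.35s, β = 0.65s where s = α+β.
Need P(θ < 0.45) = 0.95 under Beta(0.35s, 0.65s). Normal approximation: (q−m)/√(m(1−m)/s) ≈ z_{0.95} = 1.64, so s ≈ 0.35·0.65·(1.64)²/(0.45−0.35)² = 61.6.
At s = 61.6: P(θ<0.45) ≈ 0.947. Adjusting to match 0.95 gives s ≈ 64.03.
So α = 0.35·64.03 ≈ 22.41, β = 0.65·64.03 ≈ 41.62.

α ≈ 22.41, β ≈ 41.62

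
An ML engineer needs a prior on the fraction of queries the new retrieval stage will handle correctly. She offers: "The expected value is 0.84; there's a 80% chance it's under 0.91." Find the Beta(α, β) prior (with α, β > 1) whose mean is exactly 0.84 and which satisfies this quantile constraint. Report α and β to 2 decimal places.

With mean 0.84 fixed, write α = 0.84s, β = 0.16s where s = α+β.
Need P(θ < 0.91) = 0.8 under Beta(0.84s, 0.16s). Normal approximation: (q−m)/√(m(1−m)/s) ≈ z_{0.8} = 0.842, so s ≈ 0.84·0.16·(0.842)²/(0.91−0.84)² = 19.4.
At s = 19.4: P(θ<0.91) ≈ 0.795. Adjusting to match 0.8 gives s ≈ 20.03.
So α = 0.84·20.03 ≈ 16.83, β = 0.16·20.03 ≈ 3.21.

α ≈ 16.83, β ≈ 3.21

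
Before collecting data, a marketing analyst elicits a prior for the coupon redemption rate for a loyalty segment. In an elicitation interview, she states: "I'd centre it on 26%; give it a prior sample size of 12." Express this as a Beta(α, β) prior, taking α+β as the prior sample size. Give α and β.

α = 3.12, β = 8.88

Under the effective-sample-size interpretation, Beta(α, β) has prior mean α/(α+β) and prior sample size α+β.
So α+β = 12 and α/(α+β) = 0.26, giving α = 0.26·12 = 3.12 and β = 12 − 3.12 = 8.88.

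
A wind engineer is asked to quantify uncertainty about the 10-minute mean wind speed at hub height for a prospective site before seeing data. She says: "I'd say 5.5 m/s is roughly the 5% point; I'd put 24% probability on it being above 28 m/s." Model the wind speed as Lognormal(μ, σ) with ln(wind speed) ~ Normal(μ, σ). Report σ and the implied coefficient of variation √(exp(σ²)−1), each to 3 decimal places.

σ ≈ 0.692, CV ≈ 0.784

If T ~ Lognormal(μ,σ) then ln T ~ Normal(μ,σ), so the p-quantile of ln T is μ + z_p·σ.
ln(5.5) = 1.705 and ln(28) = 3.332; z_{0.05} = -1.645, z_{0.76} = 0.7063.
σ = (3.332 − 1.705)/(0.7063 − (-1.645)) = 0.692.
μ = 1.705 − (-1.645)·0.692 = 2.843.
CV = √(exp(σ²)−1) = √(exp(0.4791)−1) = 0.784.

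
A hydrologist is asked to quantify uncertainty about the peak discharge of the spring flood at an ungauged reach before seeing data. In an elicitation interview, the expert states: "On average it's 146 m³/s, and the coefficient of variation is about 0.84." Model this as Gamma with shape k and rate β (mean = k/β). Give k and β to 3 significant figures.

For Gamma(k, rate β): mean = k/β, variance = k/β², so CV = 1/√k.
CV = 0.84, hence k = 1/CV² = 1.42.
Then β = k/mean = 1.42/146 = 0.00971.

k ≈ 1.42, β ≈ 0.00971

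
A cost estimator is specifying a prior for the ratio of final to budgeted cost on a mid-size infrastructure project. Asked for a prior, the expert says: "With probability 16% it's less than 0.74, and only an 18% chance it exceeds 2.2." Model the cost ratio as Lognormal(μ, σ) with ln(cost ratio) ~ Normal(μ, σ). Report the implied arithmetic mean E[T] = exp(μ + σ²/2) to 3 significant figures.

If T ~ Lognormal(μ,σ) then ln T ~ Normal(μ,σ), so the p-quantile of ln T is μ + z_p·σ.
ln(0.74) = -0.3011 and ln(2.2) = 0.7885; z_{0.16} = -0.9945, z_{0.82} = 0.9154.
σ = (0.7885 − -0.3011)/(0.9154 − (-0.9945)) = 0.571.
μ = -0.3011 − (-0.9945)·0.571 = 0.266.
E[T] = exp(μ + σ²/2) = exp(0.266 + 0.1627) = 1.54.

E[T] ≈ 1.54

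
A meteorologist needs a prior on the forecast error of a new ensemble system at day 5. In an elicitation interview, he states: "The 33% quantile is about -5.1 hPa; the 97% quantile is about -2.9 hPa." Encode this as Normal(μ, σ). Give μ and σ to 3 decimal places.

μ = -4.683, σ = 0.948

For Normal(μ,σ), the p-quantile is μ + z_p·σ. Here z_{0.33} = -0.4399, z_{0.97} = 1.881.
So -5.1 = μ − 0.4399σ and -2.9 = μ + 1.881σ.
Subtracting: σ = (-2.9 − -5.1)/(1.881 − (-0.4399)) = 0.948.
Then μ = -5.1 − (-0.4399)·0.948 = -4.683.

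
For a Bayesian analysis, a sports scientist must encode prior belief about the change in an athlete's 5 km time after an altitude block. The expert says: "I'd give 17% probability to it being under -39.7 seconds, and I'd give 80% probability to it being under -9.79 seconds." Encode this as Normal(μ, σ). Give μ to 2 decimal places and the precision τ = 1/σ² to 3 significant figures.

For Normal(μ,σ), the p-quantile is μ + z_p·σ. Here z_{0.17} = -0.9542, z_{0.8} = 0.8416.
So -39.7 = μ − 0.9542σ and -9.79 = μ + 0.8416σ.
Subtracting: σ = (-9.79 − -39.7)/(0.8416 − (-0.9542)) = 16.66.
Then μ = -39.7 − (-0.9542)·16.66 = -23.81.
Precision τ = 1/σ² = 1/16.66² = 0.0036.

μ = -23.81, τ = 0.0036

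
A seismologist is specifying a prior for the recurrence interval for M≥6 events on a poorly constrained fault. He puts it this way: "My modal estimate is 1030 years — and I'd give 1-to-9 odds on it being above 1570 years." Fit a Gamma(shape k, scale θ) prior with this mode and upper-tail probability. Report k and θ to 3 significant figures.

Gamma(k,θ) with k>1 has mode (k−1)θ, so θ = 1030/(k−1).
Need P(X < 1570) = 0.9 with θ tied to k this way. Start at k = 2, θ = 1030: P(X<1570) ≈ 0.450.
Too low — raise k to concentrate. Iterating converges to k ≈ 11.5.
Then θ = 1030/(11.5−1) ≈ 98.1.

k ≈ 11.5, θ ≈ 98.1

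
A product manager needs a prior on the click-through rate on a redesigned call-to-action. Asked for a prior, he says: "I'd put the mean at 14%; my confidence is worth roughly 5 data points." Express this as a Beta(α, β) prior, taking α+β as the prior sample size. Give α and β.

α = 0.7, β = 4.3

Under the effective-sample-size interpretation, Beta(α, β) has prior mean α/(α+β) and prior sample size α+β.
So α+β = 5 and α/(α+β) = 0.14, giving α = 0.14·5 = 0.7 and β = 5 − 0.7 = 4.3.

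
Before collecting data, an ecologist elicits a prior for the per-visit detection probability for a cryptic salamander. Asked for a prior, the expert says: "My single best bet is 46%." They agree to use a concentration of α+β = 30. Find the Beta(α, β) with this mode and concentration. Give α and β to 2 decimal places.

For α,β > 1 the Beta mode is (α−1)/(α+β−2). With α+β = 30, the mode is (α−1)/28.
Set (α−1)/28 = 0.46 → α = 1 + 0.46·28 = 13.88.
β = 30 − α = 16.12.

α = 13.88, β = 16.12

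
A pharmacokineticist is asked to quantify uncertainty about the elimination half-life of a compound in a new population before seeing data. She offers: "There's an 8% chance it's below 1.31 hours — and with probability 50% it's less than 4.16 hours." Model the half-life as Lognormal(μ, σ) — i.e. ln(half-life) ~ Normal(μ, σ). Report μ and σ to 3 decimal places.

If T ~ Lognormal(μ,σ) then ln T ~ Normal(μ,σ), so the p-quantile of ln T is μ + z_p·σ.
ln(1.31) = 0.27 and ln(4.16) = 1.426; z_{0.08} = -1.405, z_{0.5} = 0.
σ = (1.426 − 0.27)/(0 − (-1.405)) = 0.822.
μ = 0.27 − (-1.405)·0.822 = 1.426.

μ ≈ 1.426, σ ≈ 0.822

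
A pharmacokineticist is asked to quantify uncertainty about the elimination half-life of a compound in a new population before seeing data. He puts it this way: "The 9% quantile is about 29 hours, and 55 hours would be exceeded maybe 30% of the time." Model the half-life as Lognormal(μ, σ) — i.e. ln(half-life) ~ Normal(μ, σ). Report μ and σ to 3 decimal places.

If T ~ Lognormal(μ,σ) then ln T ~ Normal(μ,σ), so the p-quantile of ln T is μ + z_p·σ.
ln(29) = 3.367 and ln(55) = 4.007; z_{0.09} = -1.341, z_{0.7} = 0.5244.
σ = (4.007 − 3.367)/(0.5244 − (-1.341)) = 0.343.
μ = 3.367 − (-1.341)·0.343 = 3.827.

μ ≈ 3.827, σ ≈ 0.343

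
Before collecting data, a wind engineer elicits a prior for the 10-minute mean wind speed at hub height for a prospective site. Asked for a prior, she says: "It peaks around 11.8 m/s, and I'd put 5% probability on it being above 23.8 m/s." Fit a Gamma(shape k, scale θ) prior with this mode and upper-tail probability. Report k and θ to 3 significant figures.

k ≈ 6.63, θ ≈ 2.1

Gamma(k,θ) with k>1 has mode (k−1)θ, so θ = 11.8/(k−1).
Need P(X < 23.8) = 0.95 with θ tied to k this way. Start at k = 2, θ = 11.8: P(X<23.8) ≈ 0.599.
Too low — raise k to concentrate. Iterating converges to k ≈ 6.63.
Then θ = 11.8/(6.63−1) ≈ 2.1.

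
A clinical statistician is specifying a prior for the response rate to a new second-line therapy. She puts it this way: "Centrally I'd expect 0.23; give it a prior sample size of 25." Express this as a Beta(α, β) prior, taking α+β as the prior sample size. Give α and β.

α = 5.75, β = 19.25

Under the effective-sample-size interpretation, Beta(α, β) has prior mean α/(α+β) and prior sample size α+β.
So α+β = 25 and α/(α+β) = 0.23, giving α = 0.23·25 = 5.75 and β = 25 − 5.75 = 19.25.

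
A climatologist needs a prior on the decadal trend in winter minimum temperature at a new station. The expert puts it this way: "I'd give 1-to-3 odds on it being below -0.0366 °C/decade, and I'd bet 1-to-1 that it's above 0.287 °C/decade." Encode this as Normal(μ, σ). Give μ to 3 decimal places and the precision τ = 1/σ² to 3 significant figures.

For Normal(μ,σ), the p-quantile is μ + z_p·σ. Here z_{0.25} = -0.6745, z_{0.5} = 0.
So -0.0366 = μ − 0.6745σ and 0.287 = μ + 0σ.
Subtracting: σ = (0.287 − -0.0366)/(0 − (-0.6745)) = 0.480.
Then μ = -0.0366 − (-0.6745)·0.480 = 0.287.
Precision τ = 1/σ² = 1/0.4798² = 4.34.

μ = 0.287, τ = 4.34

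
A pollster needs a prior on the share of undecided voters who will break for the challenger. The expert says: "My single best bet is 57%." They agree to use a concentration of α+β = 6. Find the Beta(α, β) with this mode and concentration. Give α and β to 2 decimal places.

α = 3.28, β = 2.72

For α,β > 1 the Beta mode is (α−1)/(α+β−2). With α+β = 6, the mode is (α−1)/4.
Set (α−1)/4 = 0.57 → α = 1 + 0.57·4 = 3.28.
β = 6 − α = 2.72.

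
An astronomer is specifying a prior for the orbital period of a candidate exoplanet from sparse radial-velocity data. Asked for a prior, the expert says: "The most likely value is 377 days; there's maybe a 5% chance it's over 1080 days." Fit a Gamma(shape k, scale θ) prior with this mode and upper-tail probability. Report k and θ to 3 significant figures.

k ≈ 3.41, θ ≈ 157

Gamma(k,θ) with k>1 has mode (k−1)θ, so θ = 377/(k−1).
Need P(X < 1080) = 0.95 with θ tied to k this way. Start at k = 2, θ = 377: P(X<1080) ≈ 0.780.
Too low — raise k to concentrate. Iterating converges to k ≈ 3.41.
Then θ = 377/(3.41−1) ≈ 157.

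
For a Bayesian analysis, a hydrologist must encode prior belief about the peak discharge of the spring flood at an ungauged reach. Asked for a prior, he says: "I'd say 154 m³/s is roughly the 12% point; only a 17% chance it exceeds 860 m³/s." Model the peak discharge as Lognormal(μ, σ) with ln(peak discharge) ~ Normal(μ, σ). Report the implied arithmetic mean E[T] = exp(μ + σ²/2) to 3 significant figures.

E[T] ≈ 551 m³/s

If T ~ Lognormal(μ,σ) then ln T ~ Normal(μ,σ), so the p-quantile of ln T is μ + z_p·σ.
ln(154) = 5.037 and ln(860) = 6.757; z_{0.12} = -1.175, z_{0.83} = 0.9542.
σ = (6.757 − 5.037)/(0.9542 − (-1.175)) = 0.808.
μ = 5.037 − (-1.175)·0.808 = 5.986.
E[T] = exp(μ + σ²/2) = exp(5.986 + 0.3263) = 551 m³/s.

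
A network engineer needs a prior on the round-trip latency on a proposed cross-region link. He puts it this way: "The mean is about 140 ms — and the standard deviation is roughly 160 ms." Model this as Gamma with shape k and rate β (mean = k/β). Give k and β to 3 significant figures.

For Gamma(k, rate β): mean = k/β, variance = k/β², so CV = 1/√k.
CV = SD/mean = 160/140 = 1.143, hence k = 1/CV² = 0.766.
Then β = k/mean = 0.766/140 = 0.00547.

k ≈ 0.766, β ≈ 0.00547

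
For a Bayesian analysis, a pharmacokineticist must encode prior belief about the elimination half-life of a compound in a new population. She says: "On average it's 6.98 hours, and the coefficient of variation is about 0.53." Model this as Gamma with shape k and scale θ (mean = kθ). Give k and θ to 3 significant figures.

For Gamma(k, scale θ): mean = kθ, variance = kθ², so CV = 1/√k.
CV = 0.53, hence k = 1/CV² = 3.56.
Then θ = mean/k = 6.98/3.56 = 1.96.

k ≈ 3.56, θ ≈ 1.96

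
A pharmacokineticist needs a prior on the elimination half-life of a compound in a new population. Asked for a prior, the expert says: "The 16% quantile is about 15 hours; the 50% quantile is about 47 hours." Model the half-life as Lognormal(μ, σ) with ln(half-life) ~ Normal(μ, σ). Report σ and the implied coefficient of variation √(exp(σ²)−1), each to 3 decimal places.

If T ~ Lognormal(μ,σ) then ln T ~ Normal(μ,σ), so the p-quantile of ln T is μ + z_p·σ.
ln(15) = 2.708 and ln(47) = 3.85; z_{0.16} = -0.9945, z_{0.5} = 0.
σ = (3.85 − 2.708)/(0 − (-0.9945)) = 1.148.
μ = 2.708 − (-0.9945)·1.148 = 3.850.
CV = √(exp(σ²)−1) = √(exp(1.3190)−1) = 1.655.

σ ≈ 1.148, CV ≈ 1.655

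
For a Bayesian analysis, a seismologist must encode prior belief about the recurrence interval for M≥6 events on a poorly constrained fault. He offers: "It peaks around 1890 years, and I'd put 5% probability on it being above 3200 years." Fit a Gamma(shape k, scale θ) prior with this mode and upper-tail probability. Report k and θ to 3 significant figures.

Gamma(k,θ) with k>1 has mode (k−1)θ, so θ = 1890/(k−1).
Need P(X < 3200) = 0.95 with θ tied to k this way. Start at k = 2, θ = 1890: P(X<3200) ≈ 0.505.
Too low — raise k to concentrate. Iterating converges to k ≈ 11.1.
Then θ = 1890/(11.1−1) ≈ 188.

k ≈ 11.1, θ ≈ 188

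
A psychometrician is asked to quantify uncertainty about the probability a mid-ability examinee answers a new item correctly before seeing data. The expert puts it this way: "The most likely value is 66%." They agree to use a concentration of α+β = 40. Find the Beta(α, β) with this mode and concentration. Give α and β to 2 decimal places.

For α,β > 1 the Beta mode is (α−1)/(α+β−2). With α+β = 40, the mode is (α−1)/38.
Set (α−1)/38 = 0.66 → α = 1 + 0.66·38 = 26.08.
β = 40 − α = 13.92.

α = 26.08, β = 13.92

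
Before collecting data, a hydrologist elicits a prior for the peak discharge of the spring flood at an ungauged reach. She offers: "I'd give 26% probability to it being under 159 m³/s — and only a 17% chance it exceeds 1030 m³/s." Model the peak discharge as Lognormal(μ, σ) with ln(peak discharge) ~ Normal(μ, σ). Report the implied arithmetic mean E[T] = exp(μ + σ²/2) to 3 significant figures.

E[T] ≈ 669 m³/s

If T ~ Lognormal(μ,σ) then ln T ~ Normal(μ,σ), so the p-quantile of ln T is μ + z_p·σ.
ln(159) = 5.069 and ln(1030) = 6.937; z_{0.26} = -0.6433, z_{0.83} = 0.9542.
σ = (6.937 − 5.069)/(0.9542 − (-0.6433)) = 1.170.
μ = 5.069 − (-0.6433)·1.170 = 5.821.
E[T] = exp(μ + σ²/2) = exp(5.821 + 0.6840) = 669 m³/s.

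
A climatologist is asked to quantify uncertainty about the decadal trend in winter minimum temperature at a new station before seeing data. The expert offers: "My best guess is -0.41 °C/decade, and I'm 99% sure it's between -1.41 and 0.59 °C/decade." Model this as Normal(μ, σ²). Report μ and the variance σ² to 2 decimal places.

A symmetric 99% interval runs μ ± z·σ with z = 2.576.
Half-width = 1, so σ = 1/2.576 = 0.388 and σ² = 0.15.
μ is the stated best guess, -0.41.

μ = -0.41, σ² = 0.15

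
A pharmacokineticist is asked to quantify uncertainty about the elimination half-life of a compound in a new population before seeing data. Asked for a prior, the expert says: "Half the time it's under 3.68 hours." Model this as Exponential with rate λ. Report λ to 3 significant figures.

Exponential median = ln 2 / λ, so λ = ln 2 / 3.68 = 0.188.

λ ≈ 0.188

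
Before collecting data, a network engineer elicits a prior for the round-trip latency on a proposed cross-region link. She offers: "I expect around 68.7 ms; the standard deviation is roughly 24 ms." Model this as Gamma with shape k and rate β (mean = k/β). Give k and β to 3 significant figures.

For Gamma(k, rate β): mean = k/β, variance = k/β², so CV = 1/√k.
CV = SD/mean = 24/68.7 = 0.3493, hence k = 1/CV² = 8.19.
Then β = k/mean = 8.19/68.7 = 0.119.

k ≈ 8.19, β ≈ 0.119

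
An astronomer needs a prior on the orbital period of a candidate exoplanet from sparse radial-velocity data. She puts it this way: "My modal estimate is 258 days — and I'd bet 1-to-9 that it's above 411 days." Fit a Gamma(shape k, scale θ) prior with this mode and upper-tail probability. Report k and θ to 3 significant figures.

k ≈ 9.66, θ ≈ 29.8

Gamma(k,θ) with k>1 has mode (k−1)θ, so θ = 258/(k−1).
Need P(X < 411) = 0.9 with θ tied to k this way. Start at k = 2, θ = 258: P(X<411) ≈ 0.473.
Too low — raise k to concentrate. Iterating converges to k ≈ 9.66.
Then θ = 258/(9.66−1) ≈ 29.8.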